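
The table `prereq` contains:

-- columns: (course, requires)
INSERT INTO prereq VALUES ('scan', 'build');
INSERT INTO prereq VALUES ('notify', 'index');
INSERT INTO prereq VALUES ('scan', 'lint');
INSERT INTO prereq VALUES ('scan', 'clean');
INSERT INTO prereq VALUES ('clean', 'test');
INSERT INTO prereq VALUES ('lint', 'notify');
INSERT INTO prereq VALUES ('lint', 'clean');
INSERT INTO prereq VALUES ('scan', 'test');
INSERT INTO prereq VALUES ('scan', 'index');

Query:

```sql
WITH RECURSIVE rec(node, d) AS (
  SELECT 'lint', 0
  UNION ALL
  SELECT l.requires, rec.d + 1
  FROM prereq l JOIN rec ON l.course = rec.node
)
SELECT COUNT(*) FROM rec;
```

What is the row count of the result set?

5

Base: (lint, d=0).
Iteration 1: edges from {lint} -> (clean, d=1), (notify, d=1).
Iteration 2: edges from {clean,notify} -> (index, d=2), (test, d=2).
Iteration 3: no outgoing edges from {index,test}; recursion stops.
Total rows emitted: 5.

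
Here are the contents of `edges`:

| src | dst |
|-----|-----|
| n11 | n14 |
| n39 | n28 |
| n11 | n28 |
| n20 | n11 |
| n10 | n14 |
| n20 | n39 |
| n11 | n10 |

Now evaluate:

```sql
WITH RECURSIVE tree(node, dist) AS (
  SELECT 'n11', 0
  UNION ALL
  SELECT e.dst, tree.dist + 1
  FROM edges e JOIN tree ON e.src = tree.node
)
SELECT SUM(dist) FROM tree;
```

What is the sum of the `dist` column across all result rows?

5

Base: (n11, dist=0).
Iteration 1: edges from {n11} -> (n10, dist=1), (n14, dist=1), (n28, dist=1).
Iteration 2: edges from {n10,n14,n28} -> (n14, dist=2).
Iteration 3: no outgoing edges from {n14}; recursion stops.
SUM(dist) = 0 + 1 + 1 + 1 + 2 = 5.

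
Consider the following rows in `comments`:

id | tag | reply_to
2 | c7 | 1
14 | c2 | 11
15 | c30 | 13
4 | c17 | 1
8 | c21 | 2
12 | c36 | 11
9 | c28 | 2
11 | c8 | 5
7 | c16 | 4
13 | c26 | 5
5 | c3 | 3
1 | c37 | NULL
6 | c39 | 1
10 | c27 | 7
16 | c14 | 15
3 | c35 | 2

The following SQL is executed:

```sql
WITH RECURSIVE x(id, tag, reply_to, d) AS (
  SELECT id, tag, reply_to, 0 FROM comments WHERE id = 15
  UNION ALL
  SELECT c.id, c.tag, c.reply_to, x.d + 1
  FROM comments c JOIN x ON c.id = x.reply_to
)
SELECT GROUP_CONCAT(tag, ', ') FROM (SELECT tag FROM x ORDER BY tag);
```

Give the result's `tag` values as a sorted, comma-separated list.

c26, c3, c30, c35, c37, c7

Base: id=15 (c30), reply_to=13, d 0.
Iteration 1: join on id=13 -> c26 (id 13, reply_to=5, d 1).
Iteration 2: join on id=5 -> c3 (id 5, reply_to=3, d 2).
Iteration 3: join on id=3 -> c35 (id 3, reply_to=2, d 3).
Iteration 4: join on id=2 -> c7 (id 2, reply_to=1, d 4).
Iteration 5: join on id=1 -> c37 (id 1, reply_to=NULL, d 5).
Iteration 6: reply_to is NULL; no match; recursion stops.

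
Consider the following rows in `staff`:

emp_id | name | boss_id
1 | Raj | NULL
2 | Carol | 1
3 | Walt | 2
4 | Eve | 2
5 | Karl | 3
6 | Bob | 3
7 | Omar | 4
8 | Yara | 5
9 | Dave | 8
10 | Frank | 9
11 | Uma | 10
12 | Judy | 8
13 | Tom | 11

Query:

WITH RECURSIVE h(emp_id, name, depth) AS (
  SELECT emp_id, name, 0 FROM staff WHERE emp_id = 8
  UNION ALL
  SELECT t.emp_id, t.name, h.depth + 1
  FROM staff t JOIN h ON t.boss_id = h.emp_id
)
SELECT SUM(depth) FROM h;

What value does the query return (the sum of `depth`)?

Base: emp_id=8 (Yara) at depth 0.
Iteration 1: rows with boss_id in {8} -> Dave (id 9, depth 1), Judy (id 12, depth 1).
Iteration 2: rows with boss_id in {9,12} -> Frank (id 10, depth 2).
Iteration 3: rows with boss_id in {10} -> Uma (id 11, depth 3).
Iteration 4: rows with boss_id in {11} -> Tom (id 13, depth 4).
Iteration 5: no rows with boss_id in {13}; recursion stops.
SUM(depth) = 0 + 1 + 1 + 2 + 3 + 4 = 11.

11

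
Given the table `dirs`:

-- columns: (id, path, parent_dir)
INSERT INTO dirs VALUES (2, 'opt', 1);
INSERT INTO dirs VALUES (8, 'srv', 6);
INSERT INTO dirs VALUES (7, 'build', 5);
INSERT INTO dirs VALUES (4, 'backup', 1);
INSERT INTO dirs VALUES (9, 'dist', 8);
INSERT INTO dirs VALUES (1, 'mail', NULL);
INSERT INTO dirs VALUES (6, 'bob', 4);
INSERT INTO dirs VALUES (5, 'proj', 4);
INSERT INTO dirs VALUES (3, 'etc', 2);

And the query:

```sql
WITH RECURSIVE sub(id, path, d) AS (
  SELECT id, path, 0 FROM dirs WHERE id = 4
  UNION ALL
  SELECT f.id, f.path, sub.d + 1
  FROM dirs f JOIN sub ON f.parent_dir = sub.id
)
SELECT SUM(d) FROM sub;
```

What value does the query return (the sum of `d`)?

Base: id=4 (backup) at d 0.
Iteration 1: rows with parent_dir in {4} -> proj (id 5, d 1), bob (id 6, d 1).
Iteration 2: rows with parent_dir in {5,6} -> build (id 7, d 2), srv (id 8, d 2).
Iteration 3: rows with parent_dir in {7,8} -> dist (id 9, d 3).
Iteration 4: no rows with parent_dir in {9}; recursion stops.
SUM(d) = 0 + 1 + 1 + 2 + 2 + 3 = 9.

9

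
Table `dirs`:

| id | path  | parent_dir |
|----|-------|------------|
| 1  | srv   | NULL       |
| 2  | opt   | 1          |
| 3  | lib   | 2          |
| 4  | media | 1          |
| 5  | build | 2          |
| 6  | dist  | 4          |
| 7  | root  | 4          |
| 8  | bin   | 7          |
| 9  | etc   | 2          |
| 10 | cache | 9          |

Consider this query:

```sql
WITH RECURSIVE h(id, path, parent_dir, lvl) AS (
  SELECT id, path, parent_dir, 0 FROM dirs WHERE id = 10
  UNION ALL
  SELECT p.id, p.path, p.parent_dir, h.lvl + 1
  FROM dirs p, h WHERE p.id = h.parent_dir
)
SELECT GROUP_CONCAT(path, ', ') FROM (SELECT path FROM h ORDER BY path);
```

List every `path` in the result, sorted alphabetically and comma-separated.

Base: id=10 (cache), parent_dir=9, lvl 0.
Iteration 1: join on id=9 -> etc (id 9, parent_dir=2, lvl 1).
Iteration 2: join on id=2 -> opt (id 2, parent_dir=1, lvl 2).
Iteration 3: join on id=1 -> srv (id 1, parent_dir=NULL, lvl 3).
Iteration 4: parent_dir is NULL; no match; recursion stops.

cache, etc, opt, srv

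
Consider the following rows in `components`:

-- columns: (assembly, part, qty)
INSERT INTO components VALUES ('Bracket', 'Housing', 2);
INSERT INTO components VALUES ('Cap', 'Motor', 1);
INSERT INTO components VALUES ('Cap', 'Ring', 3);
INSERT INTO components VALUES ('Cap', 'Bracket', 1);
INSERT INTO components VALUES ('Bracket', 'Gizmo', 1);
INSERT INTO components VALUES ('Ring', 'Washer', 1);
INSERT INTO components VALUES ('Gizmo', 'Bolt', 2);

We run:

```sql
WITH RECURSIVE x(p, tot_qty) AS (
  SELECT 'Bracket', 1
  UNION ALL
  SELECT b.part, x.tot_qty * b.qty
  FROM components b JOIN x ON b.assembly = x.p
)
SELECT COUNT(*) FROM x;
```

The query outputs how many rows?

4

Base: (Bracket, tot_qty=1).
Iteration 1: components of {Bracket} -> Gizmo = 1*1 = 1, Housing = 1*2 = 2.
Iteration 2: components of {Gizmo,Housing} -> Bolt = 1*2 = 2.
Iteration 3: no further components; recursion stops.
Total rows emitted: 4.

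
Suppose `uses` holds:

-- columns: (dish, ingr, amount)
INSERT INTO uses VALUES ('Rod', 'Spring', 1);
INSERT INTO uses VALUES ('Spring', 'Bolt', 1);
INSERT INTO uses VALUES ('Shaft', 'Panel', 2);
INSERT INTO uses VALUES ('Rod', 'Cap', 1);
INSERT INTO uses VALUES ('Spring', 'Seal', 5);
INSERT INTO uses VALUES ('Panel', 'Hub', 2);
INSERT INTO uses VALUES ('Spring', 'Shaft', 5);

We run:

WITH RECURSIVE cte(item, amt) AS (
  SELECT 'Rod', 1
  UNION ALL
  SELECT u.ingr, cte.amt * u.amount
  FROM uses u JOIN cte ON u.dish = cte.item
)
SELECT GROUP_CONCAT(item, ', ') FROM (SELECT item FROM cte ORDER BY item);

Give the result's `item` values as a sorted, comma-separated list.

Base: (Rod, amt=1).
Iteration 1: components of {Rod} -> Cap = 1*1 = 1, Spring = 1*1 = 1.
Iteration 2: components of {Cap,Spring} -> Bolt = 1*1 = 1, Seal = 1*5 = 5, Shaft = 1*5 = 5.
Iteration 3: components of {Bolt,Seal,Shaft} -> Panel = 5*2 = 10.
Iteration 4: components of {Panel} -> Hub = 10*2 = 20.
Iteration 5: no further components; recursion stops.

Bolt, Cap, Hub, Panel, Rod, Seal, Shaft, Spring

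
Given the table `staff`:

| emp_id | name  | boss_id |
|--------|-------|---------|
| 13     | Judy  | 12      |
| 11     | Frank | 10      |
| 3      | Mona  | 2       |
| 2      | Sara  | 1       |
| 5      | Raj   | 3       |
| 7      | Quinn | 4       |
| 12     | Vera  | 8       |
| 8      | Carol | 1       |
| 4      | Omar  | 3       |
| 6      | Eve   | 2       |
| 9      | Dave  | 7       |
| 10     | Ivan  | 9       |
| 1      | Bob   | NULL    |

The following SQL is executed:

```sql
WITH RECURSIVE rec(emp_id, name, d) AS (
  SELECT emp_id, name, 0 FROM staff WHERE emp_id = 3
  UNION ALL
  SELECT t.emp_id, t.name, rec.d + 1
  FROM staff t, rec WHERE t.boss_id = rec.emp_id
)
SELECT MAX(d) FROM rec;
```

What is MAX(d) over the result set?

5

Base: emp_id=3 (Mona) at d 0.
Iteration 1: rows with boss_id in {3} -> Omar (id 4, d 1), Raj (id 5, d 1).
Iteration 2: rows with boss_id in {4,5} -> Quinn (id 7, d 2).
Iteration 3: rows with boss_id in {7} -> Dave (id 9, d 3).
Iteration 4: rows with boss_id in {9} -> Ivan (id 10, d 4).
Iteration 5: rows with boss_id in {10} -> Frank (id 11, d 5).
Iteration 6: no rows with boss_id in {11}; recursion stops.
d values: 0, 1, 1, 2, 3, 4, 5; the maximum is 5.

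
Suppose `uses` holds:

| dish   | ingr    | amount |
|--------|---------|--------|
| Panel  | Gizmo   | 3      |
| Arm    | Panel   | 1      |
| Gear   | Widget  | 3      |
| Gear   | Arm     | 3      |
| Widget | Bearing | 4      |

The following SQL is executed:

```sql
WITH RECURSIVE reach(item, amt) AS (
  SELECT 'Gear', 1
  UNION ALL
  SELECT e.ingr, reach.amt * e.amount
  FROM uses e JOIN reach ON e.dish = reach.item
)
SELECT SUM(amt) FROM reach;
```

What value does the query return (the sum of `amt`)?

31

Base: (Gear, amt=1).
Iteration 1: components of {Gear} -> Arm = 1*3 = 3, Widget = 1*3 = 3.
Iteration 2: components of {Arm,Widget} -> Bearing = 3*4 = 12, Panel = 3*1 = 3.
Iteration 3: components of {Bearing,Panel} -> Gizmo = 3*3 = 9.
Iteration 4: no further components; recursion stops.
SUM(amt) = 1 + 3 + 3 + 12 + 3 + 9 = 31.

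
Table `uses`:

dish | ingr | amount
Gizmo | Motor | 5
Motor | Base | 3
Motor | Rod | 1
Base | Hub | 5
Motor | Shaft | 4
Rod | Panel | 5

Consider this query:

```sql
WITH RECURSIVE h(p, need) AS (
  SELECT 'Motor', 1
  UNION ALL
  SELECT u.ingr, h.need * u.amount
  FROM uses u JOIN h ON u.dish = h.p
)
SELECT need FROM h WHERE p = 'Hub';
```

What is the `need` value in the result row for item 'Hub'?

Base: (Motor, need=1).
Iteration 1: components of {Motor} -> Base = 1*3 = 3, Rod = 1*1 = 1, Shaft = 1*4 = 4.
Iteration 2: components of {Base,Rod,Shaft} -> Hub = 3*5 = 15, Panel = 1*5 = 5.
Iteration 3: no further components; recursion stops.

15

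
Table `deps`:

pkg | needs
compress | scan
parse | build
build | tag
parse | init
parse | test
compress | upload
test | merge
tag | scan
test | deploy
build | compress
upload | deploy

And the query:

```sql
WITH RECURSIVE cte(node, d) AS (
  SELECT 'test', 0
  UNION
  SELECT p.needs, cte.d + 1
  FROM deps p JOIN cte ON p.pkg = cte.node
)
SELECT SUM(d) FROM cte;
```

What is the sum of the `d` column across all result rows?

2

Base: (test, d=0).
Iteration 1: edges from {test} -> (deploy, d=1), (merge, d=1).
Iteration 2: no outgoing edges from {deploy,merge}; recursion stops.
SUM(d) = 0 + 1 + 1 = 2.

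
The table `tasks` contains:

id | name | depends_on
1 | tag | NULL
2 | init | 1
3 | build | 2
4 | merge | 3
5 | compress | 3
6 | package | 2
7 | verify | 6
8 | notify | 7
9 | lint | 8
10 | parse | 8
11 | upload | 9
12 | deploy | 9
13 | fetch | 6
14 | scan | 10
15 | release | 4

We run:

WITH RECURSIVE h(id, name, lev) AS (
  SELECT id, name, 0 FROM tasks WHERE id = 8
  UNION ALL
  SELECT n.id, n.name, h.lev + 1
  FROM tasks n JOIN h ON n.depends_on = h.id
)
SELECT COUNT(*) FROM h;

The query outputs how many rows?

6

Base: id=8 (notify) at lev 0.
Iteration 1: rows with depends_on in {8} -> lint (id 9, lev 1), parse (id 10, lev 1).
Iteration 2: rows with depends_on in {9,10} -> upload (id 11, lev 2), deploy (id 12, lev 2), scan (id 14, lev 2).
Iteration 3: no rows with depends_on in {11,12,14}; recursion stops.
Total rows emitted: 6.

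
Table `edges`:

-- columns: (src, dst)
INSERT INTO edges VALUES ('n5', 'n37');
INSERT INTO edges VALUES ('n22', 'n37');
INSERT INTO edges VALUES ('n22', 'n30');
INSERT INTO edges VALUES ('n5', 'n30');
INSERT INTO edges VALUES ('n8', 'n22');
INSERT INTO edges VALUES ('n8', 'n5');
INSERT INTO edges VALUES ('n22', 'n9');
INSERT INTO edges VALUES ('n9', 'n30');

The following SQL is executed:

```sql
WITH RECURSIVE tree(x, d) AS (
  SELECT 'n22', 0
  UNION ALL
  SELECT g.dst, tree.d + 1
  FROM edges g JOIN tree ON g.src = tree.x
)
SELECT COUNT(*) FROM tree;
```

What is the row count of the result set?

5

Base: (n22, d=0).
Iteration 1: edges from {n22} -> (n30, d=1), (n37, d=1), (n9, d=1).
Iteration 2: edges from {n30,n37,n9} -> (n30, d=2).
Iteration 3: no outgoing edges from {n30}; recursion stops.
Total rows emitted: 5.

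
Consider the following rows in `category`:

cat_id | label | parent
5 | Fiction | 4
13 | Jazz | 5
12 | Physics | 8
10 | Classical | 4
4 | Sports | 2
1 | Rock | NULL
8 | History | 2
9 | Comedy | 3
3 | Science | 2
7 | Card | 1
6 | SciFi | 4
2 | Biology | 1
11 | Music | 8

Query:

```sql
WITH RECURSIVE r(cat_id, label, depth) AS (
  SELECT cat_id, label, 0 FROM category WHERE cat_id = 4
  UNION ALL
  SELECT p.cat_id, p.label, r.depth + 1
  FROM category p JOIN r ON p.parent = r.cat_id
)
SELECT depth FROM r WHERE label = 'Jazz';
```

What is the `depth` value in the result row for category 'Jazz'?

Base: cat_id=4 (Sports) at depth 0.
Iteration 1: rows with parent in {4} -> Fiction (id 5, depth 1), SciFi (id 6, depth 1), Classical (id 10, depth 1).
Iteration 2: rows with parent in {5,6,10} -> Jazz (id 13, depth 2).
Iteration 3: no rows with parent in {13}; recursion stops.

2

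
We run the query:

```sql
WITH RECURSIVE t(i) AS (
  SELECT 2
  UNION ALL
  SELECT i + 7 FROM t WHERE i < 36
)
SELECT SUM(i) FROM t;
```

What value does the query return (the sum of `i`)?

117

Base: i=2.
Iteration 1: 2 < 36 holds -> i = 2 + 7 = 9.
Iteration 2: 9 < 36 holds -> i = 9 + 7 = 16.
Iteration 3: 16 < 36 holds -> i = 16 + 7 = 23.
Iteration 4: 23 < 36 holds -> i = 23 + 7 = 30.
Iteration 5: 30 < 36 holds -> i = 30 + 7 = 37.
Iteration 6: 37 < 36 fails; recursion stops.
SUM(i) = 2 + 9 + 16 + 23 + 30 + 37 = 117.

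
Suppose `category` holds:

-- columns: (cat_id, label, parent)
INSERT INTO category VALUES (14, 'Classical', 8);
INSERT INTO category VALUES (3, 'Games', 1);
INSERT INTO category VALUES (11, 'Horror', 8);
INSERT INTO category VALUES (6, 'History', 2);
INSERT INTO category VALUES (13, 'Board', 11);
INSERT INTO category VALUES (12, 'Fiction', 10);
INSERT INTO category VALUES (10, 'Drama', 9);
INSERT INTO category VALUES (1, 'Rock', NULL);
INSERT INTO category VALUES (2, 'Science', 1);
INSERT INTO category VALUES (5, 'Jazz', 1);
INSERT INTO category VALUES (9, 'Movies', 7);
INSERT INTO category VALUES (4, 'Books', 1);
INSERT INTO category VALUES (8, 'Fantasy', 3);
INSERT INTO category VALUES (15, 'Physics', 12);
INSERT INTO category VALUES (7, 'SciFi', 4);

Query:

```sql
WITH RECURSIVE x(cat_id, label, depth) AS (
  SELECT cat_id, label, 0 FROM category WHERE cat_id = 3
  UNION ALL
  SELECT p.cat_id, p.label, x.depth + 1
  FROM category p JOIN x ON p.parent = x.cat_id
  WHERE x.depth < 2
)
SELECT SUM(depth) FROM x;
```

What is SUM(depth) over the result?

Base: cat_id=3 (Games) at depth 0.
Iteration 1: rows with parent in {3} -> Fantasy (id 8, depth 1).
Iteration 2: rows with parent in {8} -> Horror (id 11, depth 2), Classical (id 14, depth 2).
Iteration 3: depth < 2 fails for all current rows; recursion stops.
SUM(depth) = 0 + 1 + 2 + 2 = 5.

5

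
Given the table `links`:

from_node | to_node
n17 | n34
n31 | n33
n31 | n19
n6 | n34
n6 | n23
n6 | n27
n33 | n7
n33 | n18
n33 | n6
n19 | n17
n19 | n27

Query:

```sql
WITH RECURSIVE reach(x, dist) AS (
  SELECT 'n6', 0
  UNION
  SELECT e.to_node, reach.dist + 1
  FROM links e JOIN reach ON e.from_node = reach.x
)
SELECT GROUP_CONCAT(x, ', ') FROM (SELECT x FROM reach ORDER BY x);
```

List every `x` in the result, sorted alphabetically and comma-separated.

n23, n27, n34, n6

Base: (n6, dist=0).
Iteration 1: edges from {n6} -> (n23, dist=1), (n27, dist=1), (n34, dist=1).
Iteration 2: no outgoing edges from {n23,n27,n34}; recursion stops.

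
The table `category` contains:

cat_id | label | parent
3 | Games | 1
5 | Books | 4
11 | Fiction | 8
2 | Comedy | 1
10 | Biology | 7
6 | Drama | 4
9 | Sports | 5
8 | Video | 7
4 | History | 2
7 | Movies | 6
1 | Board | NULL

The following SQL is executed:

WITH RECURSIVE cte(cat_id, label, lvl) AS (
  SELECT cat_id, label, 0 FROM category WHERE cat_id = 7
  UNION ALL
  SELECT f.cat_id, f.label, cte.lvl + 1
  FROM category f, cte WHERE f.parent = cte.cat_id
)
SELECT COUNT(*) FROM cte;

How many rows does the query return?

Base: cat_id=7 (Movies) at lvl 0.
Iteration 1: rows with parent in {7} -> Video (id 8, lvl 1), Biology (id 10, lvl 1).
Iteration 2: rows with parent in {8,10} -> Fiction (id 11, lvl 2).
Iteration 3: no rows with parent in {11}; recursion stops.
Total rows emitted: 4.

4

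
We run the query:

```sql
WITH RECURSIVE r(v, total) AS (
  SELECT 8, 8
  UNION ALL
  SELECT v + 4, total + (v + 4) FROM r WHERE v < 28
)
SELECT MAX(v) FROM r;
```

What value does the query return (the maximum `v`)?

28

Base: v=8, total=8.
Iteration 1: 8 < 28 holds -> v = 8 + 4 = 12, total = 8 + 12 = 20.
Iteration 2: 12 < 28 holds -> v = 12 + 4 = 16, total = 20 + 16 = 36.
Iteration 3: 16 < 28 holds -> v = 16 + 4 = 20, total = 36 + 20 = 56.
Iteration 4: 20 < 28 holds -> v = 20 + 4 = 24, total = 56 + 24 = 80.
Iteration 5: 24 < 28 holds -> v = 24 + 4 = 28, total = 80 + 28 = 108.
Iteration 6: 28 < 28 fails; recursion stops.
v values: 8, 12, 16, 20, 24, 28; the maximum is 28.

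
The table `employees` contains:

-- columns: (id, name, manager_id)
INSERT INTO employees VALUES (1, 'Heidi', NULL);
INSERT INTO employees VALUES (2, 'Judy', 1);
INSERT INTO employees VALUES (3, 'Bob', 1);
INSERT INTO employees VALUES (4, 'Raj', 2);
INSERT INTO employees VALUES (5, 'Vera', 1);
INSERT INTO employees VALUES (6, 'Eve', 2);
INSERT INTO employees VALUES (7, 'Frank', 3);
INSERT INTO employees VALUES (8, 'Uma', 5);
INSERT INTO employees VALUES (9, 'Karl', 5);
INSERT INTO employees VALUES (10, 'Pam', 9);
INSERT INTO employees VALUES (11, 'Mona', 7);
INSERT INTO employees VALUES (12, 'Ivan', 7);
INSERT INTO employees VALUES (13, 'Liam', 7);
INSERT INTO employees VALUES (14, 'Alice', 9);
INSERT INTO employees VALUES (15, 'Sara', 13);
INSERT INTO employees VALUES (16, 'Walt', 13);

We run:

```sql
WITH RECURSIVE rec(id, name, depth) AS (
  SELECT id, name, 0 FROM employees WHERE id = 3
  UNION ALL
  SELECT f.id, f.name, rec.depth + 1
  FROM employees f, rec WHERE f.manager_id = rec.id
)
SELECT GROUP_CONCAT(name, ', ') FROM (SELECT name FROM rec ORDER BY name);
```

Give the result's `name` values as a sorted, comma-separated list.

Base: id=3 (Bob) at depth 0.
Iteration 1: rows with manager_id in {3} -> Frank (id 7, depth 1).
Iteration 2: rows with manager_id in {7} -> Mona (id 11, depth 2), Ivan (id 12, depth 2), Liam (id 13, depth 2).
Iteration 3: rows with manager_id in {11,12,13} -> Sara (id 15, depth 3), Walt (id 16, depth 3).
Iteration 4: no rows with manager_id in {15,16}; recursion stops.

Bob, Frank, Ivan, Liam, Mona, Sara, Walt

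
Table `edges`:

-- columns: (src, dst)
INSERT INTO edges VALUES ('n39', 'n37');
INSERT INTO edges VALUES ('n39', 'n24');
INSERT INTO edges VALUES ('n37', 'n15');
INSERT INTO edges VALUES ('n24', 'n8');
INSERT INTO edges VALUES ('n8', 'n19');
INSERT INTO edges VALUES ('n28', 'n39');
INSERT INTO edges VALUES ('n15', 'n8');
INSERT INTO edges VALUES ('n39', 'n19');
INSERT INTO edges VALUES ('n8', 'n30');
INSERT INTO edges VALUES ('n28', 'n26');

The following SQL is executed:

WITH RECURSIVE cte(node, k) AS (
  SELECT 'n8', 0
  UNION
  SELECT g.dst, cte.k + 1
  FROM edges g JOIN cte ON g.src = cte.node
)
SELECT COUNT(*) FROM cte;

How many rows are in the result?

Base: (n8, k=0).
Iteration 1: edges from {n8} -> (n19, k=1), (n30, k=1).
Iteration 2: no outgoing edges from {n19,n30}; recursion stops.
Total rows emitted: 3.

3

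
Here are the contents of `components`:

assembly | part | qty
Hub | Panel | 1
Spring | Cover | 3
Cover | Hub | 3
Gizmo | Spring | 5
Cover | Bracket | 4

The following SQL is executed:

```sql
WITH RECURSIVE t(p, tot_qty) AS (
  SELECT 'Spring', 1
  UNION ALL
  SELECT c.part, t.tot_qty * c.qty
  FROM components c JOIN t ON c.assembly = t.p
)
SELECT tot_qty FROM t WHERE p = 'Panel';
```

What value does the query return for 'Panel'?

Base: (Spring, tot_qty=1).
Iteration 1: components of {Spring} -> Cover = 1*3 = 3.
Iteration 2: components of {Cover} -> Bracket = 3*4 = 12, Hub = 3*3 = 9.
Iteration 3: components of {Bracket,Hub} -> Panel = 9*1 = 9.
Iteration 4: no further components; recursion stops.

9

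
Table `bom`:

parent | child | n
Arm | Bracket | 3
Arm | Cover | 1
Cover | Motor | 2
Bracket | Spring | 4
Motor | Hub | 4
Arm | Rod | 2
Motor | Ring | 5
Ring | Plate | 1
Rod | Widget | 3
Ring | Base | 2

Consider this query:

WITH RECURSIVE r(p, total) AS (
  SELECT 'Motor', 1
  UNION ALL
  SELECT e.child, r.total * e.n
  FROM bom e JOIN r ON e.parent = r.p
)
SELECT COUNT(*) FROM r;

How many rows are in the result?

5

Base: (Motor, total=1).
Iteration 1: components of {Motor} -> Hub = 1*4 = 4, Ring = 1*5 = 5.
Iteration 2: components of {Hub,Ring} -> Base = 5*2 = 10, Plate = 5*1 = 5.
Iteration 3: no further components; recursion stops.
Total rows emitted: 5.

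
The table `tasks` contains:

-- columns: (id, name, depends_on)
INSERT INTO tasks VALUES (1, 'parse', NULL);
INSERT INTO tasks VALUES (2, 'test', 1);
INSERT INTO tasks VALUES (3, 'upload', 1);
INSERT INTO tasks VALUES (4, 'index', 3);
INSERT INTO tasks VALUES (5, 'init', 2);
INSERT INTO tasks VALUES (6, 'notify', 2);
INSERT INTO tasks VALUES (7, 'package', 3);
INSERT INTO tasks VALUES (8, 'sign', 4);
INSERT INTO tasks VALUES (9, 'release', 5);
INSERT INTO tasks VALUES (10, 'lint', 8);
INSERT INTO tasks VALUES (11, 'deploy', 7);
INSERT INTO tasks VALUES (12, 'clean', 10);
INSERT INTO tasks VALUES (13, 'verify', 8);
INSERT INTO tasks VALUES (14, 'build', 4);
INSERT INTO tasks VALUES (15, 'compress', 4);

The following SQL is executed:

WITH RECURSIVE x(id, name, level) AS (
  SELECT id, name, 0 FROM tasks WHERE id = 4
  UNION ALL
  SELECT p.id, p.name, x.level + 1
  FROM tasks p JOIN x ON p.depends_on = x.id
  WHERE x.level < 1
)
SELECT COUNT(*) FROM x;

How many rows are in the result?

4

Base: id=4 (index) at level 0.
Iteration 1: rows with depends_on in {4} -> sign (id 8, level 1), build (id 14, level 1), compress (id 15, level 1).
Iteration 2: level < 1 fails for all current rows; recursion stops.
Total rows emitted: 4.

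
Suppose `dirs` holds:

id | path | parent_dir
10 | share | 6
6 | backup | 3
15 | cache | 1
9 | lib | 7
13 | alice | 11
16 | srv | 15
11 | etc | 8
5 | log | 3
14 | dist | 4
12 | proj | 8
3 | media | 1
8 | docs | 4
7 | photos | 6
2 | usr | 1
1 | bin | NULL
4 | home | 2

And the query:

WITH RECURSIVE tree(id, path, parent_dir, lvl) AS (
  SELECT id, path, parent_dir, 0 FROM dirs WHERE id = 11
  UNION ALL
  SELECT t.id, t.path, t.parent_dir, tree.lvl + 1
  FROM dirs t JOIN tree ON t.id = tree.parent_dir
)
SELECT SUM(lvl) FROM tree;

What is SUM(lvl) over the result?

Base: id=11 (etc), parent_dir=8, lvl 0.
Iteration 1: join on id=8 -> docs (id 8, parent_dir=4, lvl 1).
Iteration 2: join on id=4 -> home (id 4, parent_dir=2, lvl 2).
Iteration 3: join on id=2 -> usr (id 2, parent_dir=1, lvl 3).
Iteration 4: join on id=1 -> bin (id 1, parent_dir=NULL, lvl 4).
Iteration 5: parent_dir is NULL; no match; recursion stops.
SUM(lvl) = 0 + 1 + 2 + 3 + 4 = 10.

10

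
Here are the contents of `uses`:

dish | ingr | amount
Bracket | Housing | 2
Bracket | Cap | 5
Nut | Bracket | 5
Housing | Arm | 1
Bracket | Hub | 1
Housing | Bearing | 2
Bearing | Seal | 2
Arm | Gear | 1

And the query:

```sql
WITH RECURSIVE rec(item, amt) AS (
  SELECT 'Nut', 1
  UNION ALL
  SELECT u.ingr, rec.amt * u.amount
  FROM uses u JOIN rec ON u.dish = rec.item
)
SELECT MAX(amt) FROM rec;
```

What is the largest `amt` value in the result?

Base: (Nut, amt=1).
Iteration 1: components of {Nut} -> Bracket = 1*5 = 5.
Iteration 2: components of {Bracket} -> Cap = 5*5 = 25, Housing = 5*2 = 10, Hub = 5*1 = 5.
Iteration 3: components of {Cap,Housing,Hub} -> Arm = 10*1 = 10, Bearing = 10*2 = 20.
Iteration 4: components of {Arm,Bearing} -> Gear = 10*1 = 10, Seal = 20*2 = 40.
Iteration 5: no further components; recursion stops.
amt values: 1, 5, 10, 5, 25, 10, 20, 10, 40; the maximum is 40.

40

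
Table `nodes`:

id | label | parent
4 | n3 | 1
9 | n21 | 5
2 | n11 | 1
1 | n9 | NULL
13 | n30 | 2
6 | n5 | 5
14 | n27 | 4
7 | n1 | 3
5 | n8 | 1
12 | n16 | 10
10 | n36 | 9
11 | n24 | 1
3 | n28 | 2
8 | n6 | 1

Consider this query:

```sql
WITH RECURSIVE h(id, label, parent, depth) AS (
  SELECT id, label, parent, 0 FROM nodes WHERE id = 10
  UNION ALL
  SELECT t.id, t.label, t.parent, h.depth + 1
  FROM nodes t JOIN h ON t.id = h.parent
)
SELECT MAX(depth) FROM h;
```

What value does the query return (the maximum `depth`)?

3

Base: id=10 (n36), parent=9, depth 0.
Iteration 1: join on id=9 -> n21 (id 9, parent=5, depth 1).
Iteration 2: join on id=5 -> n8 (id 5, parent=1, depth 2).
Iteration 3: join on id=1 -> n9 (id 1, parent=NULL, depth 3).
Iteration 4: parent is NULL; no match; recursion stops.
depth values: 0, 1, 2, 3; the maximum is 3.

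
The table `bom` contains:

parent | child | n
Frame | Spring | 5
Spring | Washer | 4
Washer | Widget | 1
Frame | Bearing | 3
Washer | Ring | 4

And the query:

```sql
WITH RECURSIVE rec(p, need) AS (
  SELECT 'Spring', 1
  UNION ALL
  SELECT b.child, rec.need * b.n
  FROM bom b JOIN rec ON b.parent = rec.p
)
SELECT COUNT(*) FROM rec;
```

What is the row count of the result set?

Base: (Spring, need=1).
Iteration 1: components of {Spring} -> Washer = 1*4 = 4.
Iteration 2: components of {Washer} -> Ring = 4*4 = 16, Widget = 4*1 = 4.
Iteration 3: no further components; recursion stops.
Total rows emitted: 4.

4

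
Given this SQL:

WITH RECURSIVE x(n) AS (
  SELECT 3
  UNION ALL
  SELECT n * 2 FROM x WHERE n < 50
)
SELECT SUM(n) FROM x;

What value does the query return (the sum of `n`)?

189

Base: n=3.
Iteration 1: 3 < 50 holds -> n = 3 * 2 = 6.
Iteration 2: 6 < 50 holds -> n = 6 * 2 = 12.
Iteration 3: 12 < 50 holds -> n = 12 * 2 = 24.
Iteration 4: 24 < 50 holds -> n = 24 * 2 = 48.
Iteration 5: 48 < 50 holds -> n = 48 * 2 = 96.
Iteration 6: 96 < 50 fails; recursion stops.
SUM(n) = 3 + 6 + 12 + 24 + 48 + 96 = 189.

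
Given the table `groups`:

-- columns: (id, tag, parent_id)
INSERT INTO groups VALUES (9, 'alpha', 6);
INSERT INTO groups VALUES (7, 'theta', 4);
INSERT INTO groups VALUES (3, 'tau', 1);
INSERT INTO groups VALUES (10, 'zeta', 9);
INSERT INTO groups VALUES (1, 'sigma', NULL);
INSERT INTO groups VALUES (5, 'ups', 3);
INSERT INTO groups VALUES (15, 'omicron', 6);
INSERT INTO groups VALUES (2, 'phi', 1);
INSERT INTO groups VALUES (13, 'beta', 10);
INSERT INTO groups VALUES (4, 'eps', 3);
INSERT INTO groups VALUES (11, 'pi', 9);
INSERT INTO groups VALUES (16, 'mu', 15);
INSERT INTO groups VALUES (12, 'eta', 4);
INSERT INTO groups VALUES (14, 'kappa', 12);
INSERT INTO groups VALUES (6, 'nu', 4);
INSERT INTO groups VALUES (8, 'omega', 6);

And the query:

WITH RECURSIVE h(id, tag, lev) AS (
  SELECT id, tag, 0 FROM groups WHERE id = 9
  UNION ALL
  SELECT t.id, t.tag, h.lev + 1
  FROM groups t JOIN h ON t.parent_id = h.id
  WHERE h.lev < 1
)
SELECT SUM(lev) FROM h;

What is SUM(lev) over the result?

Base: id=9 (alpha) at lev 0.
Iteration 1: rows with parent_id in {9} -> zeta (id 10, lev 1), pi (id 11, lev 1).
Iteration 2: lev < 1 fails for all current rows; recursion stops.
SUM(lev) = 0 + 1 + 1 = 2.

2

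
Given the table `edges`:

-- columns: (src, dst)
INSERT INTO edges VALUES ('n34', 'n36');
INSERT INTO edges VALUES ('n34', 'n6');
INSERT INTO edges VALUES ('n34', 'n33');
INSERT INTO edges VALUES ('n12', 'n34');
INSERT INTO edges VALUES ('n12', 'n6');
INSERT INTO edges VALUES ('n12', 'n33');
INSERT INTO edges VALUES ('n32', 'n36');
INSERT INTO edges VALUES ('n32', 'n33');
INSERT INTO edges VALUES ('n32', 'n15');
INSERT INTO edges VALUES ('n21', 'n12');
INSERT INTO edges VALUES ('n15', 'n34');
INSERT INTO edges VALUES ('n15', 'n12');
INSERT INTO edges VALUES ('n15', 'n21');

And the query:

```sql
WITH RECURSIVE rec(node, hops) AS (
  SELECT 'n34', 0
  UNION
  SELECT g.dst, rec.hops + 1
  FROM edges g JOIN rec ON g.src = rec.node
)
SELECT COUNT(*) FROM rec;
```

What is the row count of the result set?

Base: (n34, hops=0).
Iteration 1: edges from {n34} -> (n33, hops=1), (n36, hops=1), (n6, hops=1).
Iteration 2: no outgoing edges from {n33,n36,n6}; recursion stops.
Total rows emitted: 4.

4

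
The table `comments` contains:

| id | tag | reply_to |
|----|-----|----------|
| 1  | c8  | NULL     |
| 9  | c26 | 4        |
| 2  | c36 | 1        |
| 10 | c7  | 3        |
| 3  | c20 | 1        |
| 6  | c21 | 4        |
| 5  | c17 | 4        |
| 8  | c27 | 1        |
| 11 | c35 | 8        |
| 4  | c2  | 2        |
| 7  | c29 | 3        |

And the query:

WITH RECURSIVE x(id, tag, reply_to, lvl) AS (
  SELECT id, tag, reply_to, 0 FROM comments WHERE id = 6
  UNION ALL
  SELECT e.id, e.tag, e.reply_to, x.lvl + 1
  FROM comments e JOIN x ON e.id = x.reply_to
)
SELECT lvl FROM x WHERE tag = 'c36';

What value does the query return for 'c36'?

Base: id=6 (c21), reply_to=4, lvl 0.
Iteration 1: join on id=4 -> c2 (id 4, reply_to=2, lvl 1).
Iteration 2: join on id=2 -> c36 (id 2, reply_to=1, lvl 2).
Iteration 3: join on id=1 -> c8 (id 1, reply_to=NULL, lvl 3).
Iteration 4: reply_to is NULL; no match; recursion stops.

2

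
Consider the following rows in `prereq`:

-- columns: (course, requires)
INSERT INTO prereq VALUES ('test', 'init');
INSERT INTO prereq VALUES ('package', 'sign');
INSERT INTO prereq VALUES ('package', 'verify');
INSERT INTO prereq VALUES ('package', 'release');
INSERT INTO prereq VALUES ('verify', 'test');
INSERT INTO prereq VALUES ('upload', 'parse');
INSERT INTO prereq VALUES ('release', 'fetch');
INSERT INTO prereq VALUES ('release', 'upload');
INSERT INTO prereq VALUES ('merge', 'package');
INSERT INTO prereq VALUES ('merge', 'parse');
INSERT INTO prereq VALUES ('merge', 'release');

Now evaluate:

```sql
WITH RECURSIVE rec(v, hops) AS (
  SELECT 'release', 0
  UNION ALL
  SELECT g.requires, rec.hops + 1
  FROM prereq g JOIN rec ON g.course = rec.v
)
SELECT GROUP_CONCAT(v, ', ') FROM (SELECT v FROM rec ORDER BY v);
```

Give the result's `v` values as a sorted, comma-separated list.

Base: (release, hops=0).
Iteration 1: edges from {release} -> (fetch, hops=1), (upload, hops=1).
Iteration 2: edges from {fetch,upload} -> (parse, hops=2).
Iteration 3: no outgoing edges from {parse}; recursion stops.

fetch, parse, release, upload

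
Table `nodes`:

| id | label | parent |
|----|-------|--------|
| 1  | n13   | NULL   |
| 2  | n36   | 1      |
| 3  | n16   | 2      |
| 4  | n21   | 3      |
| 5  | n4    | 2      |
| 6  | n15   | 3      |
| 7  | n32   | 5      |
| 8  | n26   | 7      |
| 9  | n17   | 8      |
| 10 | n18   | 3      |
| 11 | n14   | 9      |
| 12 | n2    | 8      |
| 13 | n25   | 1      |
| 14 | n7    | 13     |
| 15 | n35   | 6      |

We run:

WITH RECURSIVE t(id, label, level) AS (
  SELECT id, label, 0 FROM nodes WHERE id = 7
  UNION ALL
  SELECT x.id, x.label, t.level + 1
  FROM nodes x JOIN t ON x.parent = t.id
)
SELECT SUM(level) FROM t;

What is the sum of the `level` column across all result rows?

Base: id=7 (n32) at level 0.
Iteration 1: rows with parent in {7} -> n26 (id 8, level 1).
Iteration 2: rows with parent in {8} -> n17 (id 9, level 2), n2 (id 12, level 2).
Iteration 3: rows with parent in {9,12} -> n14 (id 11, level 3).
Iteration 4: no rows with parent in {11}; recursion stops.
SUM(level) = 0 + 1 + 2 + 2 + 3 = 8.

8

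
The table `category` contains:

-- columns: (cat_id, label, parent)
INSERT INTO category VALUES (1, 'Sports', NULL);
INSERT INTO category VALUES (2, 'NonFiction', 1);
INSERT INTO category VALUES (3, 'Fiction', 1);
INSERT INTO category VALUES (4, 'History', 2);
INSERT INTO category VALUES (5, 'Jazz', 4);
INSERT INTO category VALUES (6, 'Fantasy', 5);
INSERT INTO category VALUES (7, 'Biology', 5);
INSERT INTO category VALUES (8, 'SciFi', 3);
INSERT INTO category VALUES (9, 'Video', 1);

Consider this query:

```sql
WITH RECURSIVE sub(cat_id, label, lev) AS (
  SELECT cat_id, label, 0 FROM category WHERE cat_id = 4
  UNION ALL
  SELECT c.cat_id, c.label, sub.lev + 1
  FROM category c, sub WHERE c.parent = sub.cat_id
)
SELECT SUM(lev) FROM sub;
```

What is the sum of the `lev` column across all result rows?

5

Base: cat_id=4 (History) at lev 0.
Iteration 1: rows with parent in {4} -> Jazz (id 5, lev 1).
Iteration 2: rows with parent in {5} -> Fantasy (id 6, lev 2), Biology (id 7, lev 2).
Iteration 3: no rows with parent in {6,7}; recursion stops.
SUM(lev) = 0 + 1 + 2 + 2 = 5.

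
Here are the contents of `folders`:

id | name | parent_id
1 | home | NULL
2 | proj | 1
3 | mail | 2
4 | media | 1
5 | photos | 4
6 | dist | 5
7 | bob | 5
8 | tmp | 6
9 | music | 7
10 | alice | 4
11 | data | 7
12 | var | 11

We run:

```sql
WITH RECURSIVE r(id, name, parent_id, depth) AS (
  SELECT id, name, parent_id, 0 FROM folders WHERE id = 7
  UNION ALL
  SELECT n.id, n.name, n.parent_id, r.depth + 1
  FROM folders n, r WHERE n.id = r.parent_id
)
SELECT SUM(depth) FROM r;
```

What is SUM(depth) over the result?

Base: id=7 (bob), parent_id=5, depth 0.
Iteration 1: join on id=5 -> photos (id 5, parent_id=4, depth 1).
Iteration 2: join on id=4 -> media (id 4, parent_id=1, depth 2).
Iteration 3: join on id=1 -> home (id 1, parent_id=NULL, depth 3).
Iteration 4: parent_id is NULL; no match; recursion stops.
SUM(depth) = 0 + 1 + 2 + 3 = 6.

6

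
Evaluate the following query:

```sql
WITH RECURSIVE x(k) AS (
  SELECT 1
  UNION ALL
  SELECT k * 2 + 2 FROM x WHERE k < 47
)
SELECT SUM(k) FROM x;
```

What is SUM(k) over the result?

Base: k=1.
Iteration 1: 1 < 47 holds -> k = 1 * 2 + 2 = 4.
Iteration 2: 4 < 47 holds -> k = 4 * 2 + 2 = 10.
Iteration 3: 10 < 47 holds -> k = 10 * 2 + 2 = 22.
Iteration 4: 22 < 47 holds -> k = 22 * 2 + 2 = 46.
Iteration 5: 46 < 47 holds -> k = 46 * 2 + 2 = 94.
Iteration 6: 94 < 47 fails; recursion stops.
SUM(k) = 1 + 4 + 10 + 22 + 46 + 94 = 177.

177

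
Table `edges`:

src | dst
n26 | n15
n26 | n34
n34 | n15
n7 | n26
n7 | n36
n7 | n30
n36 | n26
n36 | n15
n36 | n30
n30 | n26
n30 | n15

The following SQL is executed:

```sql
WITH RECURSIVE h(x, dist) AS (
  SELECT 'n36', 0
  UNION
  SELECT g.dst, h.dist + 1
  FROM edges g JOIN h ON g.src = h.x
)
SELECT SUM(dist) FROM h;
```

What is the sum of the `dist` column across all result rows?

Base: (n36, dist=0).
Iteration 1: edges from {n36} -> (n15, dist=1), (n26, dist=1), (n30, dist=1).
Iteration 2: edges from {n15,n26,n30} -> (n15, dist=2), (n26, dist=2), (n34, dist=2). [UNION drops 1 duplicate row(s)]
Iteration 3: edges from {n15,n26,n34} -> (n15, dist=3), (n34, dist=3). [UNION drops 1 duplicate row(s)]
Iteration 4: edges from {n15,n34} -> (n15, dist=4).
Iteration 5: no outgoing edges from {n15}; recursion stops.
SUM(dist) = 0 + 1 + 1 + 1 + 2 + 2 + 2 + 3 + 3 + 4 = 19.

19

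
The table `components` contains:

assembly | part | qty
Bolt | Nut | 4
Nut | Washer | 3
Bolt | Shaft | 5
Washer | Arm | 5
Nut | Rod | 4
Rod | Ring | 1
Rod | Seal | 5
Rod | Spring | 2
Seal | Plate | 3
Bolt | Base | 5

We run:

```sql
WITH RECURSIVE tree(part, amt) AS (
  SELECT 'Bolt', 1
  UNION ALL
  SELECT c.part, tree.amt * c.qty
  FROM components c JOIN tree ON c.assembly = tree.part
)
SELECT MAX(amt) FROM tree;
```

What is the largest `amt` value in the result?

240

Base: (Bolt, amt=1).
Iteration 1: components of {Bolt} -> Base = 1*5 = 5, Nut = 1*4 = 4, Shaft = 1*5 = 5.
Iteration 2: components of {Base,Nut,Shaft} -> Rod = 4*4 = 16, Washer = 4*3 = 12.
Iteration 3: components of {Rod,Washer} -> Arm = 12*5 = 60, Ring = 16*1 = 16, Seal = 16*5 = 80, Spring = 16*2 = 32.
Iteration 4: components of {Arm,Ring,Seal,Spring} -> Plate = 80*3 = 240.
Iteration 5: no further components; recursion stops.
amt values: 1, 4, 5, 5, 12, 16, 60, 16, 80, 32, 240; the maximum is 240.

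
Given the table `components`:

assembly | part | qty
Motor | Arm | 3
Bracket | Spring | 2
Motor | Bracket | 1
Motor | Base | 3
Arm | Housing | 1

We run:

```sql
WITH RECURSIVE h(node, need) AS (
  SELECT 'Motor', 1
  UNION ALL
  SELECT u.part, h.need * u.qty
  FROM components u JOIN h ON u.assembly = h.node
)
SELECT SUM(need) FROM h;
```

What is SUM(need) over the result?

13

Base: (Motor, need=1).
Iteration 1: components of {Motor} -> Arm = 1*3 = 3, Base = 1*3 = 3, Bracket = 1*1 = 1.
Iteration 2: components of {Arm,Base,Bracket} -> Housing = 3*1 = 3, Spring = 1*2 = 2.
Iteration 3: no further components; recursion stops.
SUM(need) = 1 + 1 + 3 + 3 + 2 + 3 = 13.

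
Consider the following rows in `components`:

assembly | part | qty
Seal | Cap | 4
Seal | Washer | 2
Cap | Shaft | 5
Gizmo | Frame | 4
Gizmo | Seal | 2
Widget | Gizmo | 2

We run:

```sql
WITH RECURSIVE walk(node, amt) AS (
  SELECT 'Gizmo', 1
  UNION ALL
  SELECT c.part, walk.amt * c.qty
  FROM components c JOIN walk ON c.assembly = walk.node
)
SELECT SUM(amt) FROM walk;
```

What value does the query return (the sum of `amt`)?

59

Base: (Gizmo, amt=1).
Iteration 1: components of {Gizmo} -> Frame = 1*4 = 4, Seal = 1*2 = 2.
Iteration 2: components of {Frame,Seal} -> Cap = 2*4 = 8, Washer = 2*2 = 4.
Iteration 3: components of {Cap,Washer} -> Shaft = 8*5 = 40.
Iteration 4: no further components; recursion stops.
SUM(amt) = 1 + 4 + 2 + 8 + 4 + 40 = 59.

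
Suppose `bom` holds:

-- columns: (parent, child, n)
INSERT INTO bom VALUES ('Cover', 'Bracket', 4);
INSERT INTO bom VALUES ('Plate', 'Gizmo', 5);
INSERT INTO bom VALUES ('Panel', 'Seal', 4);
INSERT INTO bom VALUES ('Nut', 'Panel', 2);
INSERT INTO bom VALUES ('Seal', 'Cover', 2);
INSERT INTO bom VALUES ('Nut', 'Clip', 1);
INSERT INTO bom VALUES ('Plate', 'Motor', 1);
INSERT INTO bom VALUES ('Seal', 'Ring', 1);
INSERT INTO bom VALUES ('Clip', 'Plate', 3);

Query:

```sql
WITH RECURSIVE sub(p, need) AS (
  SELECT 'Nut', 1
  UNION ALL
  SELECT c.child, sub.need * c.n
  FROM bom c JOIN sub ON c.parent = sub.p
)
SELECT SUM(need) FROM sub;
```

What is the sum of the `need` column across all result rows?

121

Base: (Nut, need=1).
Iteration 1: components of {Nut} -> Clip = 1*1 = 1, Panel = 1*2 = 2.
Iteration 2: components of {Clip,Panel} -> Plate = 1*3 = 3, Seal = 2*4 = 8.
Iteration 3: components of {Plate,Seal} -> Cover = 8*2 = 16, Gizmo = 3*5 = 15, Motor = 3*1 = 3, Ring = 8*1 = 8.
Iteration 4: components of {Cover,Gizmo,Motor,Ring} -> Bracket = 16*4 = 64.
Iteration 5: no further components; recursion stops.
SUM(need) = 1 + 1 + 2 + 3 + 8 + 3 + 15 + 16 + 8 + 64 = 121.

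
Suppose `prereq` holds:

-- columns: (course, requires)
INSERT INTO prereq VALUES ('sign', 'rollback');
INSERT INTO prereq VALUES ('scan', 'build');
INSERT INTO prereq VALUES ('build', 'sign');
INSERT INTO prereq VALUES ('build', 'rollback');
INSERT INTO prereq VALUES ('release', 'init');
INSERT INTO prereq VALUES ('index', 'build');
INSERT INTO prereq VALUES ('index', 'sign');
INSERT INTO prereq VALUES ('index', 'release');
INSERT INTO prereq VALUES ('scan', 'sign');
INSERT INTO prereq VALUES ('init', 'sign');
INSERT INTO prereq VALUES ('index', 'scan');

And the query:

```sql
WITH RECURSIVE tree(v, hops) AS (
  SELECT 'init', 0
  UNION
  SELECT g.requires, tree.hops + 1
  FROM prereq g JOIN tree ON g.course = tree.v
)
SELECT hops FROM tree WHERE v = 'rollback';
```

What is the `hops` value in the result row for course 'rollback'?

Base: (init, hops=0).
Iteration 1: edges from {init} -> (sign, hops=1).
Iteration 2: edges from {sign} -> (rollback, hops=2).
Iteration 3: no outgoing edges from {rollback}; recursion stops.

2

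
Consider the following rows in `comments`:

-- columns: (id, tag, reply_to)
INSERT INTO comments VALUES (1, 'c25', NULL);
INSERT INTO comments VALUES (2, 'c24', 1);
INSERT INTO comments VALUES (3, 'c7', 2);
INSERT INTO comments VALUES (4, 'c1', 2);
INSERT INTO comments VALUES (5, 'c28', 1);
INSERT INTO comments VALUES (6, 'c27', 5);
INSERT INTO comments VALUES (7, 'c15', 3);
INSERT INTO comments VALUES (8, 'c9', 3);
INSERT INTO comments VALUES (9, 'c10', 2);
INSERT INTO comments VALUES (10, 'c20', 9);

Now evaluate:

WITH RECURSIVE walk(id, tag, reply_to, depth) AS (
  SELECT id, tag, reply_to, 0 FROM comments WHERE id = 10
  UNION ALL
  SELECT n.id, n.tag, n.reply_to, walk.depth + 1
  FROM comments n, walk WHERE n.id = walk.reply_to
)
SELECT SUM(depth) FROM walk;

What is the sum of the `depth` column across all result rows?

6

Base: id=10 (c20), reply_to=9, depth 0.
Iteration 1: join on id=9 -> c10 (id 9, reply_to=2, depth 1).
Iteration 2: join on id=2 -> c24 (id 2, reply_to=1, depth 2).
Iteration 3: join on id=1 -> c25 (id 1, reply_to=NULL, depth 3).
Iteration 4: reply_to is NULL; no match; recursion stops.
SUM(depth) = 0 + 1 + 2 + 3 = 6.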